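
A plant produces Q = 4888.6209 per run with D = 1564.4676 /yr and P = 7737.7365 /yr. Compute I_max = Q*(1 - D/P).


D/P = 0.2022
1 - D/P = 0.7978
I_max = 4888.6209 * 0.7978 = 3900.2067

3900.2067 units


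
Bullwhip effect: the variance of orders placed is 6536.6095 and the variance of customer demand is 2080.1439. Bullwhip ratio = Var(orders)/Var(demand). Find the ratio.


BW = 6536.6095 / 2080.1439 = 3.1424

3.1424


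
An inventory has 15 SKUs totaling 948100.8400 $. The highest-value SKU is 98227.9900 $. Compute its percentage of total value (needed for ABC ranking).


Top item = 98227.9900
Total = 948100.8400
Percentage = 98227.9900 / 948100.8400 * 100 = 10.3605

10.3605%


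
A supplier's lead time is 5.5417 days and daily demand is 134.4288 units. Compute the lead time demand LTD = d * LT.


LTD = 134.4288 * 5.5417 = 744.9641

744.9641 units


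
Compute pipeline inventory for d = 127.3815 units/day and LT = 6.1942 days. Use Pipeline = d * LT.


Pipeline = 127.3815 * 6.1942 = 789.0265

789.0265 units


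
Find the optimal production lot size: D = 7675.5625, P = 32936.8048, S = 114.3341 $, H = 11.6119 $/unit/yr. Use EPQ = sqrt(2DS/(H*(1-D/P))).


1 - D/P = 1 - 0.2330 = 0.7670
H*(1-D/P) = 8.9059
2DS = 1755157.0609
EPQ = sqrt(197078.5961) = 443.9354

443.9354 units


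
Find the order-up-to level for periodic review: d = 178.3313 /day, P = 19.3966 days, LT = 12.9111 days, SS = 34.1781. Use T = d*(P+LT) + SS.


P + LT = 32.3077
d*(P+LT) = 178.3313 * 32.3077 = 5761.4741
T = 5761.4741 + 34.1781 = 5795.6522

5795.6522 units


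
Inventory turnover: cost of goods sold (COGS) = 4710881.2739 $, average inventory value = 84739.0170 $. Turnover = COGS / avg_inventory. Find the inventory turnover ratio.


Turnover = 4710881.2739 / 84739.0170 = 55.5928

55.5928


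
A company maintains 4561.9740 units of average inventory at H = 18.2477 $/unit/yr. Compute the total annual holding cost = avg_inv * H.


Cost = 4561.9740 * 18.2477 = 83245.5330

83245.5330 $/yr


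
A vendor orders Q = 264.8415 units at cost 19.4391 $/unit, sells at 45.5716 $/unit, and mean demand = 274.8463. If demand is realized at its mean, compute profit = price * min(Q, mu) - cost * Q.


Sales at mu = min(264.8415, 274.8463) = 264.8415
Revenue = 45.5716 * 264.8415 = 12069.2509
Total cost = 19.4391 * 264.8415 = 5148.2804
Profit = 12069.2509 - 5148.2804 = 6920.9705

6920.9705 $


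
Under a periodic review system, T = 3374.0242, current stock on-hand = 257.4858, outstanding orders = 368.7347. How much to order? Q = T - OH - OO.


Inventory position = OH + OO = 257.4858 + 368.7347 = 626.2205
Q = 3374.0242 - 626.2205 = 2747.8037

2747.8037 units


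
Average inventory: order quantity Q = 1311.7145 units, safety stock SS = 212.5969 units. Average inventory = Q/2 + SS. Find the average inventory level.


Q/2 = 655.8573
Avg = 655.8573 + 212.5969 = 868.4542

868.4542 units


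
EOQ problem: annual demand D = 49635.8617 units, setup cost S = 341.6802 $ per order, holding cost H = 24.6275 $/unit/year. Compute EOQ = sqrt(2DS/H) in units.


2*D*S = 2 * 49635.8617 * 341.6802 = 33919182.3057
2*D*S/H = 1377288.8968
EOQ = sqrt(1377288.8968) = 1173.5795

1173.5795 units


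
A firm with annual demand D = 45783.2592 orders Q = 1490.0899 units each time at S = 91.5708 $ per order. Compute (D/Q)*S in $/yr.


Number of orders = D/Q = 30.7252
Cost = 30.7252 * 91.5708 = 2813.5280

2813.5280 $/yr


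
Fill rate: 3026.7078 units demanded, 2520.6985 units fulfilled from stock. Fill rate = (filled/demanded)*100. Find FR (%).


FR = 2520.6985 / 3026.7078 * 100 = 83.2819

83.2819%


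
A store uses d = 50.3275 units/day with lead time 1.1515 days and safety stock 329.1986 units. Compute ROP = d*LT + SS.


d*LT = 50.3275 * 1.1515 = 57.9521
ROP = 57.9521 + 329.1986 = 387.1507

387.1507 units


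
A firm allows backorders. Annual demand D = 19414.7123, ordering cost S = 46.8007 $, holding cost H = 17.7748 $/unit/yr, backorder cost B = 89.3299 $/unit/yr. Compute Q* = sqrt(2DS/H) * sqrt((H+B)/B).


sqrt(2DS/H) = 319.7454
sqrt((H+B)/B) = 1.0950
Q* = 319.7454 * 1.0950 = 350.1145

350.1145 units


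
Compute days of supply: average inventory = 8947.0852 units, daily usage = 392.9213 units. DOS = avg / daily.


DOS = 8947.0852 / 392.9213 = 22.7707

22.7707 days


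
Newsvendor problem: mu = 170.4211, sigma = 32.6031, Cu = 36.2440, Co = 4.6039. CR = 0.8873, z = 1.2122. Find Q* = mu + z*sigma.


CR = Cu/(Cu+Co) = 36.2440/(36.2440+4.6039) = 0.8873
z = 1.2122
Q* = 170.4211 + 1.2122 * 32.6031 = 209.9426

209.9426 units


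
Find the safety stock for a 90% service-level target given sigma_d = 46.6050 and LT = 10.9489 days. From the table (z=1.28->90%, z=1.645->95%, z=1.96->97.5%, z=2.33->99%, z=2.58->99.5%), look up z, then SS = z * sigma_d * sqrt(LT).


From the table, SL = 90% corresponds to z = 1.28
sqrt(LT) = sqrt(10.9489) = 3.3089
SS = 1.28 * 46.6050 * 3.3089 = 197.3912

197.3912 units


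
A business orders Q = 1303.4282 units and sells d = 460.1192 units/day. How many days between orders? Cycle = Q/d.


Cycle = 1303.4282 / 460.1192 = 2.8328

2.8328 days


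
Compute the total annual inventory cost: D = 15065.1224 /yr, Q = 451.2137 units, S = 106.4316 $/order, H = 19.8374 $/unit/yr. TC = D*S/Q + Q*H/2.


Ordering cost = D*S/Q = 3553.5381
Holding cost = Q*H/2 = 4475.4533
TC = 3553.5381 + 4475.4533 = 8028.9914

8028.9914 $/yr


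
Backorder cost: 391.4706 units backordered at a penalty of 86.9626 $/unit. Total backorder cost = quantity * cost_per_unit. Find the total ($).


Total = 391.4706 * 86.9626 = 34043.3012

34043.3012 $


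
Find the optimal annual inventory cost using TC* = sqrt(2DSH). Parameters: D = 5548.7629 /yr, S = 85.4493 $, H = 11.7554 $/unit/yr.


2*D*S*H = 11147361.4726
TC* = sqrt(11147361.4726) = 3338.7665

3338.7665 $/yr


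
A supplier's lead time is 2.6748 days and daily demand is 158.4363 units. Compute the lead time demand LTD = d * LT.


LTD = 158.4363 * 2.6748 = 423.7854

423.7854 units


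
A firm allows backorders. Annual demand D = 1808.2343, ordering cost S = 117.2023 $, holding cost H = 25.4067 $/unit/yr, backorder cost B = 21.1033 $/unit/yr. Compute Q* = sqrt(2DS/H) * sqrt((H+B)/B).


sqrt(2DS/H) = 129.1625
sqrt((H+B)/B) = 1.4846
Q* = 129.1625 * 1.4846 = 191.7495

191.7495 units


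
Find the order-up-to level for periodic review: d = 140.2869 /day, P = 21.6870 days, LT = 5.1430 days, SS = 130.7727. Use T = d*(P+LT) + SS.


P + LT = 26.8300
d*(P+LT) = 140.2869 * 26.8300 = 3763.8975
T = 3763.8975 + 130.7727 = 3894.6702

3894.6702 units


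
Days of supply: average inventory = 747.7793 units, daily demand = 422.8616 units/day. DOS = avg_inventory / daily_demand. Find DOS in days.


DOS = 747.7793 / 422.8616 = 1.7684

1.7684 days


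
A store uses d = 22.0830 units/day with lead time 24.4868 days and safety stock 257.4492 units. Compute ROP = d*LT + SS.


d*LT = 22.0830 * 24.4868 = 540.7420
ROP = 540.7420 + 257.4492 = 798.1912

798.1912 units


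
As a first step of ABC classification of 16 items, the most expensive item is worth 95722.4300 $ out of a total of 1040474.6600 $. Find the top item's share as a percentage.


Top item = 95722.4300
Total = 1040474.6600
Percentage = 95722.4300 / 1040474.6600 * 100 = 9.1999

9.1999%


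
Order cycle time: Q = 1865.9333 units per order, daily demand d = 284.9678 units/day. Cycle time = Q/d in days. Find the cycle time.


Cycle = 1865.9333 / 284.9678 = 6.5479

6.5479 days


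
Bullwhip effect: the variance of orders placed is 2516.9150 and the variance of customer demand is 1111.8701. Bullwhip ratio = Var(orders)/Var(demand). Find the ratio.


BW = 2516.9150 / 1111.8701 = 2.2637

2.2637


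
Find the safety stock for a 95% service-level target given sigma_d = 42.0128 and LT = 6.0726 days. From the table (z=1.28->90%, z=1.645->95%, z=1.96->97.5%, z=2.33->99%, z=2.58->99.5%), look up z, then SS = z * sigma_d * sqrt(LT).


From the table, SL = 95% corresponds to z = 1.645
sqrt(LT) = sqrt(6.0726) = 2.4643
SS = 1.645 * 42.0128 * 2.4643 = 170.3079

170.3079 units


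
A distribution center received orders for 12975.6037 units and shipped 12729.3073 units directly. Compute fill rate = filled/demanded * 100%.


FR = 12729.3073 / 12975.6037 * 100 = 98.1019

98.1019%


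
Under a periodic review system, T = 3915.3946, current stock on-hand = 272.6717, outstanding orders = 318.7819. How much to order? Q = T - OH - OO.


Inventory position = OH + OO = 272.6717 + 318.7819 = 591.4536
Q = 3915.3946 - 591.4536 = 3323.9410

3323.9410 units


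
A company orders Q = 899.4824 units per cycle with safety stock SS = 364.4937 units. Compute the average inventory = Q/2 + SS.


Q/2 = 449.7412
Avg = 449.7412 + 364.4937 = 814.2349

814.2349 units


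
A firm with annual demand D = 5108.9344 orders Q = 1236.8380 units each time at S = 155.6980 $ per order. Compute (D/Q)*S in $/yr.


Number of orders = D/Q = 4.1306
Cost = 4.1306 * 155.6980 = 643.1326

643.1326 $/yr


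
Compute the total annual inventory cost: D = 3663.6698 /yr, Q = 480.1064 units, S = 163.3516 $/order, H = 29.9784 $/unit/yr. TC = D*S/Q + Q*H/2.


Ordering cost = D*S/Q = 1246.5285
Holding cost = Q*H/2 = 7196.4109
TC = 1246.5285 + 7196.4109 = 8442.9394

8442.9394 $/yr


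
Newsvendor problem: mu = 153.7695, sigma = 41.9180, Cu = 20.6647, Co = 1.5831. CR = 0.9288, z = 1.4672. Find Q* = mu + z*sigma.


CR = Cu/(Cu+Co) = 20.6647/(20.6647+1.5831) = 0.9288
z = 1.4672
Q* = 153.7695 + 1.4672 * 41.9180 = 215.2716

215.2716 units


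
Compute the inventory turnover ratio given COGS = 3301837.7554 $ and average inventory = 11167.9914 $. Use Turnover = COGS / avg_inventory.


Turnover = 3301837.7554 / 11167.9914 = 295.6519

295.6519


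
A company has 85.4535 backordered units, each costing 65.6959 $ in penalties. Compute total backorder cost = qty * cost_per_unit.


Total = 85.4535 * 65.6959 = 5613.9446

5613.9446 $


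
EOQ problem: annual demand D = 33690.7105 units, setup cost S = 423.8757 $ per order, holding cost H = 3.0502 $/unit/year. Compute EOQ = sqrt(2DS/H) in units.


2*D*S = 2 * 33690.7105 * 423.8757 = 28561346.9934
2*D*S/H = 9363762.0462
EOQ = sqrt(9363762.0462) = 3060.0265

3060.0265 units


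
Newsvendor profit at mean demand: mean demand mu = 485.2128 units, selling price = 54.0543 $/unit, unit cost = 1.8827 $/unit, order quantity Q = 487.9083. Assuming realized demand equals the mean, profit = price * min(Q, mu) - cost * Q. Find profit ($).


Sales at mu = min(487.9083, 485.2128) = 485.2128
Revenue = 54.0543 * 485.2128 = 26227.8383
Total cost = 1.8827 * 487.9083 = 918.5850
Profit = 26227.8383 - 918.5850 = 25309.2533

25309.2533 $


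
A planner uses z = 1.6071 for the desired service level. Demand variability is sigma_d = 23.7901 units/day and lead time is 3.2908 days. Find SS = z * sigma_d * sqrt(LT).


sqrt(LT) = sqrt(3.2908) = 1.8141
SS = 1.6071 * 23.7901 * 1.8141 = 69.3569

69.3569 units


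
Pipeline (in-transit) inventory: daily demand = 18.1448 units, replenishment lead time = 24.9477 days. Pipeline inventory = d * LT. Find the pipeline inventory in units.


Pipeline = 18.1448 * 24.9477 = 452.6710

452.6710 units


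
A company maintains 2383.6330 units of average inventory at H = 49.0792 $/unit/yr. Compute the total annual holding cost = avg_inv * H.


Cost = 2383.6330 * 49.0792 = 116986.8007

116986.8007 $/yr


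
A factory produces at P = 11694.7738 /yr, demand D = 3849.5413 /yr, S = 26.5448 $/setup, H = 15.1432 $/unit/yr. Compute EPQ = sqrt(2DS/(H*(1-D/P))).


1 - D/P = 1 - 0.3292 = 0.6708
H*(1-D/P) = 10.1585
2DS = 204370.6078
EPQ = sqrt(20118.0918) = 141.8383

141.8383 units


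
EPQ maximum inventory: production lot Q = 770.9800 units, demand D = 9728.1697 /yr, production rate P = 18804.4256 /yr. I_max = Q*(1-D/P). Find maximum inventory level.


D/P = 0.5173
1 - D/P = 0.4827
I_max = 770.9800 * 0.4827 = 372.1258

372.1258 units


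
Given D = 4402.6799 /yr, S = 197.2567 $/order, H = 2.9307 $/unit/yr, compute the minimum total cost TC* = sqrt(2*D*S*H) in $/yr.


2*D*S*H = 5090380.3556
TC* = sqrt(5090380.3556) = 2256.1871

2256.1871 $/yr


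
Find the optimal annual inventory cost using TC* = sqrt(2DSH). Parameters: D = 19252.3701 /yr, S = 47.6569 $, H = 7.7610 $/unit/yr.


2*D*S*H = 14241563.4697
TC* = sqrt(14241563.4697) = 3773.7996

3773.7996 $/yr


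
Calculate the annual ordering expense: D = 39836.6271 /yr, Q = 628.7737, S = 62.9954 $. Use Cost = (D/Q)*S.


Number of orders = D/Q = 63.3561
Cost = 63.3561 * 62.9954 = 3991.1406

3991.1406 $/yr


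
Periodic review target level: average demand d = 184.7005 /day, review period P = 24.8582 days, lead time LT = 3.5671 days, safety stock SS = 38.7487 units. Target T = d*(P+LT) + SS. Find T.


P + LT = 28.4253
d*(P+LT) = 184.7005 * 28.4253 = 5250.1671
T = 5250.1671 + 38.7487 = 5288.9158

5288.9158 units


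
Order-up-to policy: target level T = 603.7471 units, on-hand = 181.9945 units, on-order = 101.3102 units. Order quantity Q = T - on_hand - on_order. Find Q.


Inventory position = OH + OO = 181.9945 + 101.3102 = 283.3047
Q = 603.7471 - 283.3047 = 320.4424

320.4424 units


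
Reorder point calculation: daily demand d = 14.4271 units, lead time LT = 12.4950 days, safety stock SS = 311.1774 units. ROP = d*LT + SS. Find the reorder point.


d*LT = 14.4271 * 12.4950 = 180.2666
ROP = 180.2666 + 311.1774 = 491.4440

491.4440 units


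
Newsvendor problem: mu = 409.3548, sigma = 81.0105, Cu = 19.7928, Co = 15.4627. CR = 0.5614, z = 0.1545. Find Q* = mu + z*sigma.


CR = Cu/(Cu+Co) = 19.7928/(19.7928+15.4627) = 0.5614
z = 0.1545
Q* = 409.3548 + 0.1545 * 81.0105 = 421.8709

421.8709 units


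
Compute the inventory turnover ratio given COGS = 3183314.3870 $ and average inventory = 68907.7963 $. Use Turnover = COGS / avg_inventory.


Turnover = 3183314.3870 / 68907.7963 = 46.1967

46.1967


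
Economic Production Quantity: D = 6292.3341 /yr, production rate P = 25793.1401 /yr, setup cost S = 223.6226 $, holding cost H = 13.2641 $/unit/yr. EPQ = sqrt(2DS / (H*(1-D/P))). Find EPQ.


1 - D/P = 1 - 0.2440 = 0.7560
H*(1-D/P) = 10.0283
2DS = 2814216.2230
EPQ = sqrt(280628.2126) = 529.7435

529.7435 units


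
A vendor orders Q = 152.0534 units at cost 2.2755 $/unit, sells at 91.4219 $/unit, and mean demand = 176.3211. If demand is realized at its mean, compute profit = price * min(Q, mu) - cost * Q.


Sales at mu = min(152.0534, 176.3211) = 152.0534
Revenue = 91.4219 * 152.0534 = 13901.0107
Total cost = 2.2755 * 152.0534 = 345.9975
Profit = 13901.0107 - 345.9975 = 13555.0132

13555.0132 $


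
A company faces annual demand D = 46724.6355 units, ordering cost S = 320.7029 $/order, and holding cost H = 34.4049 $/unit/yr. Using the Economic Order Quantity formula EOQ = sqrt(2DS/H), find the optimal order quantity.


2*D*S = 2 * 46724.6355 * 320.7029 = 29969452.2126
2*D*S/H = 871080.9278
EOQ = sqrt(871080.9278) = 933.3172

933.3172 units


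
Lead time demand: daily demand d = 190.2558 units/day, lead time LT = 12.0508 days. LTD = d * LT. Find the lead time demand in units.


LTD = 190.2558 * 12.0508 = 2292.7346

2292.7346 units


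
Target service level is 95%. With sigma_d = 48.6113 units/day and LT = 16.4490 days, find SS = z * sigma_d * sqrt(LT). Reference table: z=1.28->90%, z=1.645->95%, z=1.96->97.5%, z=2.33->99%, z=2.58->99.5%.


From the table, SL = 95% corresponds to z = 1.645
sqrt(LT) = sqrt(16.4490) = 4.0557
SS = 1.645 * 48.6113 * 4.0557 = 324.3194

324.3194 units


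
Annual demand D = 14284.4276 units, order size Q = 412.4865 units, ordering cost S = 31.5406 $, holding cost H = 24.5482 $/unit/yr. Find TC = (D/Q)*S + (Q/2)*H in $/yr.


Ordering cost = D*S/Q = 1092.2525
Holding cost = Q*H/2 = 5062.9005
TC = 1092.2525 + 5062.9005 = 6155.1531

6155.1531 $/yr


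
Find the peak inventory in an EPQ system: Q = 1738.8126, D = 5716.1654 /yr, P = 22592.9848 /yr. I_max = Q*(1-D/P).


D/P = 0.2530
1 - D/P = 0.7470
I_max = 1738.8126 * 0.7470 = 1298.8822

1298.8822 units


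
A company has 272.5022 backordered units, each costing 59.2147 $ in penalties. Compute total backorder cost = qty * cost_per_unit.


Total = 272.5022 * 59.2147 = 16136.1360

16136.1360 $


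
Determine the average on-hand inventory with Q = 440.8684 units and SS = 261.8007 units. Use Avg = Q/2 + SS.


Q/2 = 220.4342
Avg = 220.4342 + 261.8007 = 482.2349

482.2349 units


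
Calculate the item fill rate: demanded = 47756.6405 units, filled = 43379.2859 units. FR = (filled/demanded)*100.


FR = 43379.2859 / 47756.6405 * 100 = 90.8340

90.8340%


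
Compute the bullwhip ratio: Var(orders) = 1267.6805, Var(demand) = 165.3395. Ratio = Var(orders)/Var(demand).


BW = 1267.6805 / 165.3395 = 7.6671

7.6671


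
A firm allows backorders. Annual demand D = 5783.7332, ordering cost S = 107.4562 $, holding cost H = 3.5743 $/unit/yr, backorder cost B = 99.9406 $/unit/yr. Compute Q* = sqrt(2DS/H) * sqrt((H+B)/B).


sqrt(2DS/H) = 589.7112
sqrt((H+B)/B) = 1.0177
Q* = 589.7112 * 1.0177 = 600.1638

600.1638 units


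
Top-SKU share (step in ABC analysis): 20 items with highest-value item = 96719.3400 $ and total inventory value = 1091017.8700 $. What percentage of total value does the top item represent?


Top item = 96719.3400
Total = 1091017.8700
Percentage = 96719.3400 / 1091017.8700 * 100 = 8.8651

8.8651%


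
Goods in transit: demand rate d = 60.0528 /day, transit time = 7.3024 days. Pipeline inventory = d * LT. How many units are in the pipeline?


Pipeline = 60.0528 * 7.3024 = 438.5296

438.5296 units


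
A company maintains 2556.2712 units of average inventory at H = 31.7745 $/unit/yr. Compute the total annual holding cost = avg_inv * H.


Cost = 2556.2712 * 31.7745 = 81224.2392

81224.2392 $/yr


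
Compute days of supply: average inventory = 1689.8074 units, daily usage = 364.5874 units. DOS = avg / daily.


DOS = 1689.8074 / 364.5874 = 4.6348

4.6348 days


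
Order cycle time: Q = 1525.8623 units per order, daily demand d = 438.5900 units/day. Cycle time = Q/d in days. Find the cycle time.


Cycle = 1525.8623 / 438.5900 = 3.4790

3.4790 days


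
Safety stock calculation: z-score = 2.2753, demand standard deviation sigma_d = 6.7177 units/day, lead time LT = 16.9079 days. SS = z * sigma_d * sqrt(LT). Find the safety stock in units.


sqrt(LT) = sqrt(16.9079) = 4.1119
SS = 2.2753 * 6.7177 * 4.1119 = 62.8498

62.8498 units


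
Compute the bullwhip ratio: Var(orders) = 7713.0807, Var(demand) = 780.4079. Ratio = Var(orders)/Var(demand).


BW = 7713.0807 / 780.4079 = 9.8834

9.8834


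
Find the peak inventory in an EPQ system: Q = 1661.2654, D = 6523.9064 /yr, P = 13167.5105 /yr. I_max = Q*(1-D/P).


D/P = 0.4955
1 - D/P = 0.5045
I_max = 1661.2654 * 0.5045 = 838.1835

838.1835 units


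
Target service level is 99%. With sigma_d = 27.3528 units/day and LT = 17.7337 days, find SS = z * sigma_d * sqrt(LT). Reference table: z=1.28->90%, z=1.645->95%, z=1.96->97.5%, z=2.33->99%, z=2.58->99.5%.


From the table, SL = 99% corresponds to z = 2.33
sqrt(LT) = sqrt(17.7337) = 4.2111
SS = 2.33 * 27.3528 * 4.2111 = 268.3845

268.3845 units


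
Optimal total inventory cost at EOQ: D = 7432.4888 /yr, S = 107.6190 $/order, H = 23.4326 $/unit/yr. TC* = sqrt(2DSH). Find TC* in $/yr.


2*D*S*H = 37486396.1506
TC* = sqrt(37486396.1506) = 6122.6135

6122.6135 $/yr


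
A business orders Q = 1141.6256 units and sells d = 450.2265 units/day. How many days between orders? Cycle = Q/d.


Cycle = 1141.6256 / 450.2265 = 2.5357

2.5357 days


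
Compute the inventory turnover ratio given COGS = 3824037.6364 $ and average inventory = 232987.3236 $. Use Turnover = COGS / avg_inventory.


Turnover = 3824037.6364 / 232987.3236 = 16.4131

16.4131


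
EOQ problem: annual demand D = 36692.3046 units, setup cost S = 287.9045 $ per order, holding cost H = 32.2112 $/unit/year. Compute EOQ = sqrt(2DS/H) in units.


2*D*S = 2 * 36692.3046 * 287.9045 = 21127759.2194
2*D*S/H = 655913.4469
EOQ = sqrt(655913.4469) = 809.8848

809.8848 units


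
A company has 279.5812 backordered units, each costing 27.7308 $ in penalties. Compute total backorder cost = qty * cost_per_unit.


Total = 279.5812 * 27.7308 = 7753.0103

7753.0103 $


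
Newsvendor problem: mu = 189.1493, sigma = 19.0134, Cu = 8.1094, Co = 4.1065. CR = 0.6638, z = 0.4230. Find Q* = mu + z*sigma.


CR = Cu/(Cu+Co) = 8.1094/(8.1094+4.1065) = 0.6638
z = 0.4230
Q* = 189.1493 + 0.4230 * 19.0134 = 197.1920

197.1920 units


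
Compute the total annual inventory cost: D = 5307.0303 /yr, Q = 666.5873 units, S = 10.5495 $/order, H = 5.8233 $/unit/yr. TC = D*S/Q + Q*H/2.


Ordering cost = D*S/Q = 83.9898
Holding cost = Q*H/2 = 1940.8689
TC = 83.9898 + 1940.8689 = 2024.8587

2024.8587 $/yr


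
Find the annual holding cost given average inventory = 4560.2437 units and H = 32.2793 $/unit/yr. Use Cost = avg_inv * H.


Cost = 4560.2437 * 32.2793 = 147201.4745

147201.4745 $/yr


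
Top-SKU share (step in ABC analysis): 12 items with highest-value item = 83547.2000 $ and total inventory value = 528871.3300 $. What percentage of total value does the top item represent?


Top item = 83547.2000
Total = 528871.3300
Percentage = 83547.2000 / 528871.3300 * 100 = 15.7973

15.7973%


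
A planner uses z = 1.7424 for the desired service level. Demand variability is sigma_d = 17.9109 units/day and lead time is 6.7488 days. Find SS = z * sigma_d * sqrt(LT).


sqrt(LT) = sqrt(6.7488) = 2.5978
SS = 1.7424 * 17.9109 * 2.5978 = 81.0734

81.0734 units


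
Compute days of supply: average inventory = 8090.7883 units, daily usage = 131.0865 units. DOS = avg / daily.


DOS = 8090.7883 / 131.0865 = 61.7210

61.7210 days


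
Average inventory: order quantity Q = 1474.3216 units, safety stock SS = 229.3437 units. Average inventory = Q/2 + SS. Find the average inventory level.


Q/2 = 737.1608
Avg = 737.1608 + 229.3437 = 966.5045

966.5045 units


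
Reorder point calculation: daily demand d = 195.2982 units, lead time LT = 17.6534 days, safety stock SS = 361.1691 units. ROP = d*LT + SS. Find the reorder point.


d*LT = 195.2982 * 17.6534 = 3447.6772
ROP = 3447.6772 + 361.1691 = 3808.8463

3808.8463 units


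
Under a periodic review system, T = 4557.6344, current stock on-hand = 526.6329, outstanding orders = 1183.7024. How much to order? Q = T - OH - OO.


Inventory position = OH + OO = 526.6329 + 1183.7024 = 1710.3353
Q = 4557.6344 - 1710.3353 = 2847.2991

2847.2991 units


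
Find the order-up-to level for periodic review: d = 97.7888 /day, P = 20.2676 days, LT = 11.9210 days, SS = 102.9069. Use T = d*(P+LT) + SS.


P + LT = 32.1886
d*(P+LT) = 97.7888 * 32.1886 = 3147.6846
T = 3147.6846 + 102.9069 = 3250.5915

3250.5915 units


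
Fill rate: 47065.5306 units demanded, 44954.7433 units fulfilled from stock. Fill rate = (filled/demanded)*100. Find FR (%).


FR = 44954.7433 / 47065.5306 * 100 = 95.5152

95.5152%


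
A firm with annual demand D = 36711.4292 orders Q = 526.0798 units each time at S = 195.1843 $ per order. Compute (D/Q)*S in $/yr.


Number of orders = D/Q = 69.7830
Cost = 69.7830 * 195.1843 = 13620.5469

13620.5469 $/yr


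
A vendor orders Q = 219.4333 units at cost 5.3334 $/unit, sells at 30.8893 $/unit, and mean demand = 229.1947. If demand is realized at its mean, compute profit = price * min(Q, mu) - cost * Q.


Sales at mu = min(219.4333, 229.1947) = 219.4333
Revenue = 30.8893 * 219.4333 = 6778.1410
Total cost = 5.3334 * 219.4333 = 1170.3256
Profit = 6778.1410 - 1170.3256 = 5607.8155

5607.8155 $


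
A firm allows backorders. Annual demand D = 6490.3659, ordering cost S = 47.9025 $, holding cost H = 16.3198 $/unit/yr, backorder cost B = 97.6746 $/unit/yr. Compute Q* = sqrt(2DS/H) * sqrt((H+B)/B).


sqrt(2DS/H) = 195.1962
sqrt((H+B)/B) = 1.0803
Q* = 195.1962 * 1.0803 = 210.8736

210.8736 units


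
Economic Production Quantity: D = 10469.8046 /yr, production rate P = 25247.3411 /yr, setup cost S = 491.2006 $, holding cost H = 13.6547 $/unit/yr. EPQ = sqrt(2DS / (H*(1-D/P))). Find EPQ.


1 - D/P = 1 - 0.4147 = 0.5853
H*(1-D/P) = 7.9922
2DS = 10285548.6028
EPQ = sqrt(1286941.7928) = 1134.4346

1134.4346 units


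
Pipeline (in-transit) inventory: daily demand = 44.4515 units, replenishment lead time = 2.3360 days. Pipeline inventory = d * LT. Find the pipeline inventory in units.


Pipeline = 44.4515 * 2.3360 = 103.8387

103.8387 units


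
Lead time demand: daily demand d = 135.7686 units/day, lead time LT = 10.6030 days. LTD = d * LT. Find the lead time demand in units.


LTD = 135.7686 * 10.6030 = 1439.5545

1439.5545 units


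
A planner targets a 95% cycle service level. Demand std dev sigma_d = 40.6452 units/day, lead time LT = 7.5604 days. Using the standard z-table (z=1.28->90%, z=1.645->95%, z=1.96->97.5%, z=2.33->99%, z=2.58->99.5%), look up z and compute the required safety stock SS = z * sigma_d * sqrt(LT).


From the table, SL = 95% corresponds to z = 1.645
sqrt(LT) = sqrt(7.5604) = 2.7496
SS = 1.645 * 40.6452 * 2.7496 = 183.8432

183.8432 units


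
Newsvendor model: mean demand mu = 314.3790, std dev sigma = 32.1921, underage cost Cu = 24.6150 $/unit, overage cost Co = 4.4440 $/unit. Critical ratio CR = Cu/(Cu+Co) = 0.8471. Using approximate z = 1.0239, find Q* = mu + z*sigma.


CR = Cu/(Cu+Co) = 24.6150/(24.6150+4.4440) = 0.8471
z = 1.0239
Q* = 314.3790 + 1.0239 * 32.1921 = 347.3405

347.3405 units


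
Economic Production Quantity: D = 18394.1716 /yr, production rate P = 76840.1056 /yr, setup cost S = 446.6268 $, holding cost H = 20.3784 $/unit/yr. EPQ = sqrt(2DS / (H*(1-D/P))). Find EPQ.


1 - D/P = 1 - 0.2394 = 0.7606
H*(1-D/P) = 15.5002
2DS = 16430660.0007
EPQ = sqrt(1060031.0241) = 1029.5781

1029.5781 units


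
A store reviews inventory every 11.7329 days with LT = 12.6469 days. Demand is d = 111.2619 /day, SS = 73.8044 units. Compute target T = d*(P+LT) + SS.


P + LT = 24.3798
d*(P+LT) = 111.2619 * 24.3798 = 2712.5429
T = 2712.5429 + 73.8044 = 2786.3473

2786.3473 units


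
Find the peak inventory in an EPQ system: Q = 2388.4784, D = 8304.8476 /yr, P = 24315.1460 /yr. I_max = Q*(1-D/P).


D/P = 0.3416
1 - D/P = 0.6584
I_max = 2388.4784 * 0.6584 = 1572.6927

1572.6927 units


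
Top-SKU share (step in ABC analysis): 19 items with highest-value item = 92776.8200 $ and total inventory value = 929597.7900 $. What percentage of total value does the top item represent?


Top item = 92776.8200
Total = 929597.7900
Percentage = 92776.8200 / 929597.7900 * 100 = 9.9803

9.9803%


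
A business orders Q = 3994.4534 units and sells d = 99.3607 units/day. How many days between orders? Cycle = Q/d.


Cycle = 3994.4534 / 99.3607 = 40.2015

40.2015 days


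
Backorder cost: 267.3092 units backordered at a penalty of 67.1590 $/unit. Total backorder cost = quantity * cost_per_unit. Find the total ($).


Total = 267.3092 * 67.1590 = 17952.2186

17952.2186 $


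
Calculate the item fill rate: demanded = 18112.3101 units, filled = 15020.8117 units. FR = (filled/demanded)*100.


FR = 15020.8117 / 18112.3101 * 100 = 82.9315

82.9315%


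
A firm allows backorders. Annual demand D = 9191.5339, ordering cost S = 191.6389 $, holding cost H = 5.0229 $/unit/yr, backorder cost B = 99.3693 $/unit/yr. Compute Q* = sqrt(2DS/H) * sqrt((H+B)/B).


sqrt(2DS/H) = 837.4783
sqrt((H+B)/B) = 1.0250
Q* = 837.4783 * 1.0250 = 858.3837

858.3837 units


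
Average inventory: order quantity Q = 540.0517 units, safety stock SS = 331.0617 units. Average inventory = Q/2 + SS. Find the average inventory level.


Q/2 = 270.0258
Avg = 270.0258 + 331.0617 = 601.0875

601.0875 units


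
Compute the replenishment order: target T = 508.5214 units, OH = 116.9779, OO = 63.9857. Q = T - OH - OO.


Inventory position = OH + OO = 116.9779 + 63.9857 = 180.9636
Q = 508.5214 - 180.9636 = 327.5578

327.5578 units


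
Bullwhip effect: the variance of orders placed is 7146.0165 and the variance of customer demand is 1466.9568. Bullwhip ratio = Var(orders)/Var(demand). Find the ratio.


BW = 7146.0165 / 1466.9568 = 4.8713

4.8713


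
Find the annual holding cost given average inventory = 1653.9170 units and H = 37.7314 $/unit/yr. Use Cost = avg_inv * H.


Cost = 1653.9170 * 37.7314 = 62404.6039

62404.6039 $/yr


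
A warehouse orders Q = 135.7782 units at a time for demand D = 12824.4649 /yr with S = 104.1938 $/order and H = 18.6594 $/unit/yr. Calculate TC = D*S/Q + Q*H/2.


Ordering cost = D*S/Q = 9841.2686
Holding cost = Q*H/2 = 1266.7699
TC = 9841.2686 + 1266.7699 = 11108.0384

11108.0384 $/yr


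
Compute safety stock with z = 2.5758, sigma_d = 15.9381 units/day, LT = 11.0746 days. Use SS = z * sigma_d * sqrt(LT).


sqrt(LT) = sqrt(11.0746) = 3.3279
SS = 2.5758 * 15.9381 * 3.3279 = 136.6195

136.6195 units


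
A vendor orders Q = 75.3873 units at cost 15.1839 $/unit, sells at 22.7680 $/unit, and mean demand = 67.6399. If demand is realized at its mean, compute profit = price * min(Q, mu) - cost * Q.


Sales at mu = min(75.3873, 67.6399) = 67.6399
Revenue = 22.7680 * 67.6399 = 1540.0252
Total cost = 15.1839 * 75.3873 = 1144.6732
Profit = 1540.0252 - 1144.6732 = 395.3520

395.3520 $


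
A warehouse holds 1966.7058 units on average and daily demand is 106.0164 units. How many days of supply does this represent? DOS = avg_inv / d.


DOS = 1966.7058 / 106.0164 = 18.5510

18.5510 days


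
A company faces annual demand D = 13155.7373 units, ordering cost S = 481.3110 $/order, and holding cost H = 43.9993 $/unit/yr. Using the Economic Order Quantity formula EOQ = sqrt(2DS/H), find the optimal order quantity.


2*D*S = 2 * 13155.7373 * 481.3110 = 12664002.1512
2*D*S/H = 287822.8097
EOQ = sqrt(287822.8097) = 536.4912

536.4912 units


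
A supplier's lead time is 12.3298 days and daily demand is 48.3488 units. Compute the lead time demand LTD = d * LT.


LTD = 48.3488 * 12.3298 = 596.1310

596.1310 units


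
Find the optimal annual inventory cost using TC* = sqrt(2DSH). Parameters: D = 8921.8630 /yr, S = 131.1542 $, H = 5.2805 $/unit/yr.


2*D*S*H = 12357846.4729
TC* = sqrt(12357846.4729) = 3515.3729

3515.3729 $/yr


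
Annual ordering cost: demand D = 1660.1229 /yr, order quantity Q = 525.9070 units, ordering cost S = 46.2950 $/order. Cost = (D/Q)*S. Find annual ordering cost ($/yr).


Number of orders = D/Q = 3.1567
Cost = 3.1567 * 46.2950 = 146.1387

146.1387 $/yr


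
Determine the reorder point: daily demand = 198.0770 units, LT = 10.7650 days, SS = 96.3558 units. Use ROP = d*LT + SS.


d*LT = 198.0770 * 10.7650 = 2132.2989
ROP = 2132.2989 + 96.3558 = 2228.6547

2228.6547 units


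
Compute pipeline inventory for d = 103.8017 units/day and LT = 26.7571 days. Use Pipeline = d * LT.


Pipeline = 103.8017 * 26.7571 = 2777.4325

2777.4325 units


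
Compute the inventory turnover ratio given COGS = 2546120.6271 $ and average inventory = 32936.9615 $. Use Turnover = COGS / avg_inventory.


Turnover = 2546120.6271 / 32936.9615 = 77.3028

77.3028


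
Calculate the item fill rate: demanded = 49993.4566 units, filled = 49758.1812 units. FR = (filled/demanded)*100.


FR = 49758.1812 / 49993.4566 * 100 = 99.5294

99.5294%


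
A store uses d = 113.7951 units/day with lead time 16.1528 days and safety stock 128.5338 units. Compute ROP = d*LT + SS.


d*LT = 113.7951 * 16.1528 = 1838.1095
ROP = 1838.1095 + 128.5338 = 1966.6433

1966.6433 units


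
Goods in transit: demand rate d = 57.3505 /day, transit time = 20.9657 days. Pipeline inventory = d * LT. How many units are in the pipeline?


Pipeline = 57.3505 * 20.9657 = 1202.3934

1202.3934 units


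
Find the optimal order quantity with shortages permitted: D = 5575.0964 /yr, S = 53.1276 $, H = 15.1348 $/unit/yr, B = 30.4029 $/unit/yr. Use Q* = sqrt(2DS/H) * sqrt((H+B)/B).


sqrt(2DS/H) = 197.8395
sqrt((H+B)/B) = 1.2238
Q* = 197.8395 * 1.2238 = 242.1258

242.1258 units


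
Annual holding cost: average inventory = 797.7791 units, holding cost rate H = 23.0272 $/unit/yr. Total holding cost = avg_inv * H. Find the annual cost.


Cost = 797.7791 * 23.0272 = 18370.6189

18370.6189 $/yr


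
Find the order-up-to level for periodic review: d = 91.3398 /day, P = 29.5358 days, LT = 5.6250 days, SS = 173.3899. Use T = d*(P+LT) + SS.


P + LT = 35.1608
d*(P+LT) = 91.3398 * 35.1608 = 3211.5804
T = 3211.5804 + 173.3899 = 3384.9703

3384.9703 units


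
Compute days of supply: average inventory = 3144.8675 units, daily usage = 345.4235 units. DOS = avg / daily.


DOS = 3144.8675 / 345.4235 = 9.1044

9.1044 days


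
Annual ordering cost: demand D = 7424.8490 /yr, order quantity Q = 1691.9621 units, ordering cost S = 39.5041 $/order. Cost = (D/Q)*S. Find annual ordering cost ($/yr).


Number of orders = D/Q = 4.3883
Cost = 4.3883 * 39.5041 = 173.3561

173.3561 $/yr


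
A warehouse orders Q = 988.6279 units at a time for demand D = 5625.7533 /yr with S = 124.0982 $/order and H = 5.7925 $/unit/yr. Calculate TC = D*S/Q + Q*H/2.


Ordering cost = D*S/Q = 706.1766
Holding cost = Q*H/2 = 2863.3136
TC = 706.1766 + 2863.3136 = 3569.4901

3569.4901 $/yr


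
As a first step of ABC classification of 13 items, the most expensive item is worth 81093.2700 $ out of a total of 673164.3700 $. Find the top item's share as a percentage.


Top item = 81093.2700
Total = 673164.3700
Percentage = 81093.2700 / 673164.3700 * 100 = 12.0466

12.0466%


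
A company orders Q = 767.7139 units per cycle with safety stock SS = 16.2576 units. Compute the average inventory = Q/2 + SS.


Q/2 = 383.8569
Avg = 383.8569 + 16.2576 = 400.1146

400.1146 units


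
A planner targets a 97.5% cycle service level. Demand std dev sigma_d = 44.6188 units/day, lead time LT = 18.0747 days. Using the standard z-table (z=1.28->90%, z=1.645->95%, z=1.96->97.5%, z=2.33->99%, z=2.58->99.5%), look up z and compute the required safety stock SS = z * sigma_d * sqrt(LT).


From the table, SL = 97.5% corresponds to z = 1.96
sqrt(LT) = sqrt(18.0747) = 4.2514
SS = 1.96 * 44.6188 * 4.2514 = 371.8001

371.8001 units


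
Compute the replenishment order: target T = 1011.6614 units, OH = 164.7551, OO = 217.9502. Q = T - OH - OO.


Inventory position = OH + OO = 164.7551 + 217.9502 = 382.7053
Q = 1011.6614 - 382.7053 = 628.9561

628.9561 units


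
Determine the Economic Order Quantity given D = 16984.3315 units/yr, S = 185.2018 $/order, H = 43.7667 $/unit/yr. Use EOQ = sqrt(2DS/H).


2*D*S = 2 * 16984.3315 * 185.2018 = 6291057.5312
2*D*S/H = 143740.7328
EOQ = sqrt(143740.7328) = 379.1316

379.1316 units


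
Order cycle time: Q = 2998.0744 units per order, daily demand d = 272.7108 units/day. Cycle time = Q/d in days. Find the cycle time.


Cycle = 2998.0744 / 272.7108 = 10.9936

10.9936 days


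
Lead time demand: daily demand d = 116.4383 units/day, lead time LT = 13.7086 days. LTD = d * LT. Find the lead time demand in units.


LTD = 116.4383 * 13.7086 = 1596.2061

1596.2061 units


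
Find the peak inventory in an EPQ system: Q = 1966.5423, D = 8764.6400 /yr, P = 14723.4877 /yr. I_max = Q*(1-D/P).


D/P = 0.5953
1 - D/P = 0.4047
I_max = 1966.5423 * 0.4047 = 795.8934

795.8934 units


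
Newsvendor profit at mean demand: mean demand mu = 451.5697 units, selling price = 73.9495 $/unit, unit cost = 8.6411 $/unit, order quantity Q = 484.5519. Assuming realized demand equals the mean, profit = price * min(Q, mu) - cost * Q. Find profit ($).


Sales at mu = min(484.5519, 451.5697) = 451.5697
Revenue = 73.9495 * 451.5697 = 33393.3535
Total cost = 8.6411 * 484.5519 = 4187.0614
Profit = 33393.3535 - 4187.0614 = 29206.2921

29206.2921 $


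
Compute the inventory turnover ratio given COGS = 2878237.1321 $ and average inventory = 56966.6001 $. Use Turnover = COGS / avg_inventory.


Turnover = 2878237.1321 / 56966.6001 = 50.5250

50.5250


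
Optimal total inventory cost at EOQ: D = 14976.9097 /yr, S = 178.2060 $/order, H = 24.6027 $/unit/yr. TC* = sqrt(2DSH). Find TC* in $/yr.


2*D*S*H = 131327990.8298
TC* = sqrt(131327990.8298) = 11459.8425

11459.8425 $/yr


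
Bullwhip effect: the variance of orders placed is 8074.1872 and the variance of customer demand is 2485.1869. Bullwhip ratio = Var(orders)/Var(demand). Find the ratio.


BW = 8074.1872 / 2485.1869 = 3.2489

3.2489


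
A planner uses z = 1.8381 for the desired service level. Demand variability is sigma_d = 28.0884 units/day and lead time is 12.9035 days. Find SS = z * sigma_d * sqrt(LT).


sqrt(LT) = sqrt(12.9035) = 3.5921
SS = 1.8381 * 28.0884 * 3.5921 = 185.4598

185.4598 units


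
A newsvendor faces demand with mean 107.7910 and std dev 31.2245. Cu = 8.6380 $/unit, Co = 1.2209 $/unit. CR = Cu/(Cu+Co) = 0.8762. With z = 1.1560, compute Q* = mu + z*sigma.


CR = Cu/(Cu+Co) = 8.6380/(8.6380+1.2209) = 0.8762
z = 1.1560
Q* = 107.7910 + 1.1560 * 31.2245 = 143.8865

143.8865 units


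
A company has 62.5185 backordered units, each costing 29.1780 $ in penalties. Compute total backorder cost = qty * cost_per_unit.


Total = 62.5185 * 29.1780 = 1824.1648

1824.1648 $


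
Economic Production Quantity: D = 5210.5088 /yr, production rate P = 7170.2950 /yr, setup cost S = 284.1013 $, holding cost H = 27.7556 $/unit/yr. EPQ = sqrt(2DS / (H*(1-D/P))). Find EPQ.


1 - D/P = 1 - 0.7267 = 0.2733
H*(1-D/P) = 7.5862
2DS = 2960624.6475
EPQ = sqrt(390266.3071) = 624.7130

624.7130 units


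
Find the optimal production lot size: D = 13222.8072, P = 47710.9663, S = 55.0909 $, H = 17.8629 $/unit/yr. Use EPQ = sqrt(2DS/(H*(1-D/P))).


1 - D/P = 1 - 0.2771 = 0.7229
H*(1-D/P) = 12.9123
2DS = 1456912.6983
EPQ = sqrt(112831.3439) = 335.9038

335.9038 units


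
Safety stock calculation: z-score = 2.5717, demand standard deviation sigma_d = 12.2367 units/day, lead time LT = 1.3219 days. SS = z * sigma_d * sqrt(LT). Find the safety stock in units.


sqrt(LT) = sqrt(1.3219) = 1.1497
SS = 2.5717 * 12.2367 * 1.1497 = 36.1813

36.1813 units


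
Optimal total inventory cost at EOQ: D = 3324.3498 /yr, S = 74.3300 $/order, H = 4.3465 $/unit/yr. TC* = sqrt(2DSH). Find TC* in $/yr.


2*D*S*H = 2148030.9171
TC* = sqrt(2148030.9171) = 1465.6162

1465.6162 $/yr


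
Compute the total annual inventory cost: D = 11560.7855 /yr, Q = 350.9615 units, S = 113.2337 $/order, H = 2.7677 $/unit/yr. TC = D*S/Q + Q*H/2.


Ordering cost = D*S/Q = 3729.9548
Holding cost = Q*H/2 = 485.6781
TC = 3729.9548 + 485.6781 = 4215.6328

4215.6328 $/yr


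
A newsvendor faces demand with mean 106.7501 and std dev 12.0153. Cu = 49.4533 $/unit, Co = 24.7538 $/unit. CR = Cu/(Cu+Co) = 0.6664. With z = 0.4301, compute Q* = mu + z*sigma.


CR = Cu/(Cu+Co) = 49.4533/(49.4533+24.7538) = 0.6664
z = 0.4301
Q* = 106.7501 + 0.4301 * 12.0153 = 111.9179

111.9179 units


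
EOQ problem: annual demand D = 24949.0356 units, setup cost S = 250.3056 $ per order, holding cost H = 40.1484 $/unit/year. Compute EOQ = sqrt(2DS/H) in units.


2*D*S = 2 * 24949.0356 * 250.3056 = 12489766.6506
2*D*S/H = 311090.0223
EOQ = sqrt(311090.0223) = 557.7544

557.7544 units


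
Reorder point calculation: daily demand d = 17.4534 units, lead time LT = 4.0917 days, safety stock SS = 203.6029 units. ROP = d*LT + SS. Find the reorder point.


d*LT = 17.4534 * 4.0917 = 71.4141
ROP = 71.4141 + 203.6029 = 275.0170

275.0170 units


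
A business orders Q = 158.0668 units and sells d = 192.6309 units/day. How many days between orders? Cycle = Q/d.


Cycle = 158.0668 / 192.6309 = 0.8206

0.8206 days
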